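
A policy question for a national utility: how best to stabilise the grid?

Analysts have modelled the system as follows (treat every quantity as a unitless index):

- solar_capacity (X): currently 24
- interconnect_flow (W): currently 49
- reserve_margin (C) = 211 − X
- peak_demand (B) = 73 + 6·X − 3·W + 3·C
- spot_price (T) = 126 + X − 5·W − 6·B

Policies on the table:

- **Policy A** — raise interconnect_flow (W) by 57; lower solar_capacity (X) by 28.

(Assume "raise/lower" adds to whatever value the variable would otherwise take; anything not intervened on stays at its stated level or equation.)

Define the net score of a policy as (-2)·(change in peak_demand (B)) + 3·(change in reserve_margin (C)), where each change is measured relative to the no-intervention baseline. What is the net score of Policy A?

Baseline:
  X = 24
  W = 49
  C = 211 − 24 = 187
  B = 73 + 6·24 − 3·49 + 3·187 = 631
Policy A (W + 57, X − 28):
  X = 24 − 28 = -4
  W = 49 + 57 = 106
  C = 211 − (-4) = 215
  B = 73 + 6·(-4) − 3·106 + 3·215 = 376
ΔB = 376 − 631 = -255; ΔC = 215 − 187 = 28
Score = (-2)·(-255) + 3·28 = 594

594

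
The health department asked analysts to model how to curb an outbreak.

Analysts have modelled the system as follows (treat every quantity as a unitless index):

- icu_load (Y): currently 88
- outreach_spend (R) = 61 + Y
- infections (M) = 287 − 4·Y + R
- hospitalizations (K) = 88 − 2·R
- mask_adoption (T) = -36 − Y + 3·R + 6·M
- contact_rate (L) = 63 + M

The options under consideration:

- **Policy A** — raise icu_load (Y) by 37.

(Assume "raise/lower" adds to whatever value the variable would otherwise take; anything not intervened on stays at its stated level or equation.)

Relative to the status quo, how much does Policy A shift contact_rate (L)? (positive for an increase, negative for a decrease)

Baseline:
  Y = 88
  R = 61 + 88 = 149
  M = 287 − 4·88 + 149 = 84
  L = 63 + 84 = 147
Policy A (Y + 37):
  Y = 88 + 37 = 125
  R = 61 + 125 = 186
  M = 287 − 4·125 + 186 = -27
  L = 63 + (-27) = 36
Change in L: 36 − 147 = -111

-111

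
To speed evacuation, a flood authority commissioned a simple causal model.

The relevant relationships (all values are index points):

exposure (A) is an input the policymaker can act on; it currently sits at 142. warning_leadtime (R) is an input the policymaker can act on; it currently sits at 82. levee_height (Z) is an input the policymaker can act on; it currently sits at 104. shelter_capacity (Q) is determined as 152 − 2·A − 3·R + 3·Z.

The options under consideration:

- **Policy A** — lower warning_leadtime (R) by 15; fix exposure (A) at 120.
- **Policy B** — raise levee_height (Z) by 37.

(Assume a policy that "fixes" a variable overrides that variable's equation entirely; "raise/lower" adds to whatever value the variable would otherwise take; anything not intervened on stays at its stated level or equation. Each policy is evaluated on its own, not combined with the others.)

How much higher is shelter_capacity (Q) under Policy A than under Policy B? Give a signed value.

Policy A (R − 15, A := 120):
  A = 120
  R = 82 − 15 = 67
  Z = 104
  Q = 152 − 2·120 − 3·67 + 3·104 = 23
Policy B (Z + 37):
  A = 142
  R = 82
  Z = 104 + 37 = 141
  Q = 152 − 2·142 − 3·82 + 3·141 = 45
Q: 23 − 45 = -22

-22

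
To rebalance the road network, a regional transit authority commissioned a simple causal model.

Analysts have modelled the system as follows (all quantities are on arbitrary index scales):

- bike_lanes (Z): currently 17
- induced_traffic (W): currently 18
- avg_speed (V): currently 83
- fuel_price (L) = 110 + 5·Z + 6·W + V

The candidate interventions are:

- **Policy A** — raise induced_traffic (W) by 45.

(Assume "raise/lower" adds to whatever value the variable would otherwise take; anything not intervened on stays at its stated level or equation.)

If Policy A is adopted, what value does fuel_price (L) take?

Policy A (W + 45):
  Z = 17
  W = 18 + 45 = 63
  V = 83
  L = 110 + 5·17 + 6·63 + 83 = 656

656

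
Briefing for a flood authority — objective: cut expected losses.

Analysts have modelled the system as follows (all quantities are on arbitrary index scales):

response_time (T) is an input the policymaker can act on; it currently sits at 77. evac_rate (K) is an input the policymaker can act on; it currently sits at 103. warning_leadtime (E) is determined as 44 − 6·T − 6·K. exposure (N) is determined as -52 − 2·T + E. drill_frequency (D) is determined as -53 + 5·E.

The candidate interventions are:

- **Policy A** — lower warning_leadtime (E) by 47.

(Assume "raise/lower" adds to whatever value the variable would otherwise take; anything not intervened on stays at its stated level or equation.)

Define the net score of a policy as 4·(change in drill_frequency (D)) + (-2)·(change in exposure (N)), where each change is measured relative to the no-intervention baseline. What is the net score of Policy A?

-846

Baseline:
  T = 77
  K = 103
  E = 44 − 6·77 − 6·103 = -1036
  N = -52 − 2·77 + (-1036) = -1242
  D = -53 + 5·(-1036) = -5233
Policy A (E − 47):
  T = 77
  K = 103
  E = 44 − 6·77 − 6·103 (−47 from intervention) = -1083
  N = -52 − 2·77 + (-1083) = -1289
  D = -53 + 5·(-1083) = -5468
ΔD = -5468 − (-5233) = -235; ΔN = -1289 − (-1242) = -47
Score = 4·(-235) + (-2)·(-47) = -846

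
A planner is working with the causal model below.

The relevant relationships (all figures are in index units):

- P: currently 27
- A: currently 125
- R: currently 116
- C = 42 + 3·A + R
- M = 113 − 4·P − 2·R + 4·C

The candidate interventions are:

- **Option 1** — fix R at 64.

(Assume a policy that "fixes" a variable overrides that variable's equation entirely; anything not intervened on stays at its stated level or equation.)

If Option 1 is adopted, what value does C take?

481

Option 1 (R := 64):
  A = 125
  R = 64
  C = 42 + 3·125 + 64 = 481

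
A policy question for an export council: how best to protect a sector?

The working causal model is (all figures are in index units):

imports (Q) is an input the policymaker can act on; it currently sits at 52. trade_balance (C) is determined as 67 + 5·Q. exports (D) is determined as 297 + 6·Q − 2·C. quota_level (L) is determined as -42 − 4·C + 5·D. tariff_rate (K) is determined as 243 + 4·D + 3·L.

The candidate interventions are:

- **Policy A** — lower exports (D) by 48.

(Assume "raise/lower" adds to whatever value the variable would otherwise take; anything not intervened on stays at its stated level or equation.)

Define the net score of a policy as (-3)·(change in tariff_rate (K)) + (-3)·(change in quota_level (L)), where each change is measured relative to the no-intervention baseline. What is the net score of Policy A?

Baseline:
  Q = 52
  C = 67 + 5·52 = 327
  D = 297 + 6·52 − 2·327 = -45
  L = -42 − 4·327 + 5·(-45) = -1575
  K = 243 + 4·(-45) + 3·(-1575) = -4662
Policy A (D − 48):
  Q = 52
  C = 67 + 5·52 = 327
  D = 297 + 6·52 − 2·327 (−48 from intervention) = -93
  L = -42 − 4·327 + 5·(-93) = -1815
  K = 243 + 4·(-93) + 3·(-1815) = -5574
ΔK = -5574 − (-4662) = -912; ΔL = -1815 − (-1575) = -240
Score = (-3)·(-912) + (-3)·(-240) = 3456

3456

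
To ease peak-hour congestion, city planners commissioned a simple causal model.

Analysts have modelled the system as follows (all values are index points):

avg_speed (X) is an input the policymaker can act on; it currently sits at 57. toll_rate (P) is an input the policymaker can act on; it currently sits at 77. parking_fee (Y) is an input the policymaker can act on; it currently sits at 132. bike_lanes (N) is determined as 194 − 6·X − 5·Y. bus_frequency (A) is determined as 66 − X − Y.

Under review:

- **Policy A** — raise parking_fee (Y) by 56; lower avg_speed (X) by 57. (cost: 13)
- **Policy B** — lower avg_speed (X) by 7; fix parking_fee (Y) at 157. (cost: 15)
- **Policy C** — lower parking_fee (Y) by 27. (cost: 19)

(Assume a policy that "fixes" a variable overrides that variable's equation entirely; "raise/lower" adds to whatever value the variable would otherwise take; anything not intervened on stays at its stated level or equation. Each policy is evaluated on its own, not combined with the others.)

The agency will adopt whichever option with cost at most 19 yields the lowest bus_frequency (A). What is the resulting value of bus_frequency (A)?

Policy A (Y + 56, X − 57):
  X = 57 − 57 = 0
  Y = 132 + 56 = 188
  A = 66 − 0 − 188 = -122
Policy B (X − 7, Y := 157):
  X = 57 − 7 = 50
  Y = 157
  A = 66 − 50 − 157 = -141
Policy C (Y − 27):
  X = 57
  Y = 132 − 27 = 105
  A = 66 − 57 − 105 = -96
Comparing — Policy A: A=-122, Policy B: A=-141, Policy C: A=-96. Lowest is -141 (Policy B).

-141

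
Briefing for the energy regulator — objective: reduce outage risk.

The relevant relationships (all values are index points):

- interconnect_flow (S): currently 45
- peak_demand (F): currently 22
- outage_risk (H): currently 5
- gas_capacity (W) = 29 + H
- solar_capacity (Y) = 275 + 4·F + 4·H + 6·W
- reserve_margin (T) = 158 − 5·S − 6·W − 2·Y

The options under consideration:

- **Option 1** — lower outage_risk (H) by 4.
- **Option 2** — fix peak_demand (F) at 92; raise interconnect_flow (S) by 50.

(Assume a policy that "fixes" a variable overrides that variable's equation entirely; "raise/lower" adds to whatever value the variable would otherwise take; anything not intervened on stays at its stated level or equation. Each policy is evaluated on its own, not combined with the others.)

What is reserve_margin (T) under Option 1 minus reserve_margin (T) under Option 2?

914

Option 1 (H − 4):
  S = 45
  F = 22
  H = 5 − 4 = 1
  W = 29 + 1 = 30
  Y = 275 + 4·22 + 4·1 + 6·30 = 547
  T = 158 − 5·45 − 6·30 − 2·547 = -1341
Option 2 (F := 92, S + 50):
  S = 45 + 50 = 95
  F = 92
  H = 5
  W = 29 + 5 = 34
  Y = 275 + 4·92 + 4·5 + 6·34 = 867
  T = 158 − 5·95 − 6·34 − 2·867 = -2255
T: -1341 − (-2255) = 914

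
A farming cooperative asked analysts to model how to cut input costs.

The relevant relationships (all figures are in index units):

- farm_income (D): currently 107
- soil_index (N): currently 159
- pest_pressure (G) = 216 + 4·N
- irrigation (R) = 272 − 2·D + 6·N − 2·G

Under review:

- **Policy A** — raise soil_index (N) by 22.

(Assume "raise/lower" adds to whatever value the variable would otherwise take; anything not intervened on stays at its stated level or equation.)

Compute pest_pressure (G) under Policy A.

940

Policy A (N + 22):
  N = 159 + 22 = 181
  G = 216 + 4·181 = 940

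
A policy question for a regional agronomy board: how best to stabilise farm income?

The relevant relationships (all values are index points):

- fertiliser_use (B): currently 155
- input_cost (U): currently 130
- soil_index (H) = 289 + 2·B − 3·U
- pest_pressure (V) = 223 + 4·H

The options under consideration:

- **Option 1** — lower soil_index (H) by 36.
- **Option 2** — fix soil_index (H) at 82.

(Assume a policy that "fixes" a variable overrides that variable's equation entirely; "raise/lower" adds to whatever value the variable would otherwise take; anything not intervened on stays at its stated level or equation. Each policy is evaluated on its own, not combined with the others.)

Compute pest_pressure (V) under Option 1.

915

Option 1 (H − 36):
  B = 155
  U = 130
  H = 289 + 2·155 − 3·130 (−36 from intervention) = 173
  V = 223 + 4·173 = 915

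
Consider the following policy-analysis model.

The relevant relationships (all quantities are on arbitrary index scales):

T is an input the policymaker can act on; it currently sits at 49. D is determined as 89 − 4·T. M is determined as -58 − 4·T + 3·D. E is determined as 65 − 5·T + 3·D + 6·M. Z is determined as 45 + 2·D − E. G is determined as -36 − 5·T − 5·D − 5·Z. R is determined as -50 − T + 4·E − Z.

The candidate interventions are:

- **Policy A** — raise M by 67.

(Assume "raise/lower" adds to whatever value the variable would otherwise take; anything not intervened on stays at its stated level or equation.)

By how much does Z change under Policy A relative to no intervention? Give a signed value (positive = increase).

-402

Baseline:
  T = 49
  D = 89 − 4·49 = -107
  M = -58 − 4·49 + 3·(-107) = -575
  E = 65 − 5·49 + 3·(-107) + 6·(-575) = -3951
  Z = 45 + 2·(-107) − (-3951) = 3782
Policy A (M + 67):
  T = 49
  D = 89 − 4·49 = -107
  M = -58 − 4·49 + 3·(-107) (+67 from intervention) = -508
  E = 65 − 5·49 + 3·(-107) + 6·(-508) = -3549
  Z = 45 + 2·(-107) − (-3549) = 3380
Change in Z: 3380 − 3782 = -402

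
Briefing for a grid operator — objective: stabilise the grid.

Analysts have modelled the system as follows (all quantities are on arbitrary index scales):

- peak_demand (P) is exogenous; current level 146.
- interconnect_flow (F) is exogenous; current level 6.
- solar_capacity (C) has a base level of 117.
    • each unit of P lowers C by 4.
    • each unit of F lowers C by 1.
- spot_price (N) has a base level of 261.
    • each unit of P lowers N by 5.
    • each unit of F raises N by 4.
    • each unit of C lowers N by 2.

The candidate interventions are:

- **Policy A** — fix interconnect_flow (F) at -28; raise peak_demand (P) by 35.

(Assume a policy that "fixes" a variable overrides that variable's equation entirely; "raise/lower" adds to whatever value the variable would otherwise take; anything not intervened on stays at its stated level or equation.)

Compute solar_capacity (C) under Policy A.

Policy A (F := -28, P + 35):
  P = 146 + 35 = 181
  F = -28
  C = 117 − 4·181 − (-28) = -579

-579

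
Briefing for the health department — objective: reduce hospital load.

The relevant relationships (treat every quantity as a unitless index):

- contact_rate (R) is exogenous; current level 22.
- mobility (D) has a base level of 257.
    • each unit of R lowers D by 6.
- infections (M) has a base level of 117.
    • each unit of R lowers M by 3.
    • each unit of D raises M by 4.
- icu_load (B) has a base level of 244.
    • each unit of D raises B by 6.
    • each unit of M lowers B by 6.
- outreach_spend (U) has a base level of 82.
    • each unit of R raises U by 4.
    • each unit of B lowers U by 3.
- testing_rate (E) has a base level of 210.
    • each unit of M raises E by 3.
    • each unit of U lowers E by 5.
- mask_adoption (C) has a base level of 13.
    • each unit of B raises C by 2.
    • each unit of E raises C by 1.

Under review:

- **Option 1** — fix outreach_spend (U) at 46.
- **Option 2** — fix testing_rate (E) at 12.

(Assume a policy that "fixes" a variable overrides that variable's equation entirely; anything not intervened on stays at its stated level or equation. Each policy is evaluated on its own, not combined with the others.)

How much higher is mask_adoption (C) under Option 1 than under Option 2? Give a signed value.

Option 1 (U := 46):
  R = 22
  D = 257 − 6·22 = 125
  M = 117 − 3·22 + 4·125 = 551
  B = 244 + 6·125 − 6·551 = -2312
  U = 46
  E = 210 + 3·551 − 5·46 = 1633
  C = 13 + 2·(-2312) + 1633 = -2978
Option 2 (E := 12):
  R = 22
  D = 257 − 6·22 = 125
  M = 117 − 3·22 + 4·125 = 551
  B = 244 + 6·125 − 6·551 = -2312
  U = 82 + 4·22 − 3·(-2312) = 7106
  E = 12
  C = 13 + 2·(-2312) + 12 = -4599
C: -2978 − (-4599) = 1621

1621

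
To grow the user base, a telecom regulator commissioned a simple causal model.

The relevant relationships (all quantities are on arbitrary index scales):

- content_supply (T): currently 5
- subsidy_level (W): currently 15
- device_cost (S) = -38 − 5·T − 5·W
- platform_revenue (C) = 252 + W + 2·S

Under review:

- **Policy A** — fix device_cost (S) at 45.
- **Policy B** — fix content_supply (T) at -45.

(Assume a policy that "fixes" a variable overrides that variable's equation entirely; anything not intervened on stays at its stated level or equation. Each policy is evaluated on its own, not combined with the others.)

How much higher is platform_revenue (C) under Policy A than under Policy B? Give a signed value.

-134

Policy A (S := 45):
  T = 5
  W = 15
  S = 45
  C = 252 + 15 + 2·45 = 357
Policy B (T := -45):
  T = -45
  W = 15
  S = -38 − 5·(-45) − 5·15 = 112
  C = 252 + 15 + 2·112 = 491
C: 357 − 491 = -134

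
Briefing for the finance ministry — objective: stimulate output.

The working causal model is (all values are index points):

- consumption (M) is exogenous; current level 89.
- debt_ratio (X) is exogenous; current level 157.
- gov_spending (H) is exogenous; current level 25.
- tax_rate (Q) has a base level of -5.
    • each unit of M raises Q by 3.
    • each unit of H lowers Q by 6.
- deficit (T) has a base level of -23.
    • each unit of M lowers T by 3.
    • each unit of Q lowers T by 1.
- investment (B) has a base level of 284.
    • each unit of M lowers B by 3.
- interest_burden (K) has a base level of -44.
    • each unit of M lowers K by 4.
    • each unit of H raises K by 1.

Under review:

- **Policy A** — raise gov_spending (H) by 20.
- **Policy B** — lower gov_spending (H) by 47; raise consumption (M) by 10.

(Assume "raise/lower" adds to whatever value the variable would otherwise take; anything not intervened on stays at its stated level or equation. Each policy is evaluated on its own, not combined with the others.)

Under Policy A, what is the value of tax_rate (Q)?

-8

Policy A (H + 20):
  M = 89
  H = 25 + 20 = 45
  Q = -5 + 3·89 − 6·45 = -8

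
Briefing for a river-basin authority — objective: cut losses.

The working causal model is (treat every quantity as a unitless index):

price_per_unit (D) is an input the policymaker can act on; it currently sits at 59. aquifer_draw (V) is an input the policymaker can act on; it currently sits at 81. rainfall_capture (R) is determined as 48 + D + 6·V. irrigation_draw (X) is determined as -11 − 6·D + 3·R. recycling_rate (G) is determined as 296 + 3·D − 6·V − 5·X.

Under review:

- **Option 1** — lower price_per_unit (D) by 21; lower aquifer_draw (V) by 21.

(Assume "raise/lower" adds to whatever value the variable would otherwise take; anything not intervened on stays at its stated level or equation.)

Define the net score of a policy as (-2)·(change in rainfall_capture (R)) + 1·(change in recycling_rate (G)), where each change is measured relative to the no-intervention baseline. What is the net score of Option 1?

1932

Baseline:
  D = 59
  V = 81
  R = 48 + 59 + 6·81 = 593
  X = -11 − 6·59 + 3·593 = 1414
  G = 296 + 3·59 − 6·81 − 5·1414 = -7083
Option 1 (D − 21, V − 21):
  D = 59 − 21 = 38
  V = 81 − 21 = 60
  R = 48 + 38 + 6·60 = 446
  X = -11 − 6·38 + 3·446 = 1099
  G = 296 + 3·38 − 6·60 − 5·1099 = -5445
ΔR = 446 − 593 = -147; ΔG = -5445 − (-7083) = 1638
Score = (-2)·(-147) + 1·1638 = 1932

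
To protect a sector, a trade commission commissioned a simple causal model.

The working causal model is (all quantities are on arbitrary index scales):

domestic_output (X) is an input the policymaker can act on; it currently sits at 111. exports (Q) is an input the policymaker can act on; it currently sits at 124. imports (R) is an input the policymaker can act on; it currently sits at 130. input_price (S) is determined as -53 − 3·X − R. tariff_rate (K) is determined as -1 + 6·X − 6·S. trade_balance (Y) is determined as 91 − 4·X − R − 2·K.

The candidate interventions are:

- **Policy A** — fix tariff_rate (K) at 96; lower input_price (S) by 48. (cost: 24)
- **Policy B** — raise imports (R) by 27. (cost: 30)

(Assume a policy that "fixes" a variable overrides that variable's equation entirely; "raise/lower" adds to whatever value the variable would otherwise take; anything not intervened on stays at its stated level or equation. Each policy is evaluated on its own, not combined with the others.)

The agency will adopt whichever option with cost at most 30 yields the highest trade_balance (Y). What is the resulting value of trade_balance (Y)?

-675

Policy A (K := 96, S − 48):
  X = 111
  R = 130
  S = -53 − 3·111 − 130 (−48 from intervention) = -564
  K = 96
  Y = 91 − 4·111 − 130 − 2·96 = -675
Policy B (R + 27):
  X = 111
  R = 130 + 27 = 157
  S = -53 − 3·111 − 157 = -543
  K = -1 + 6·111 − 6·(-543) = 3923
  Y = 91 − 4·111 − 157 − 2·3923 = -8356
Comparing — Policy A: Y=-675, Policy B: Y=-8356. Highest is -675 (Policy A).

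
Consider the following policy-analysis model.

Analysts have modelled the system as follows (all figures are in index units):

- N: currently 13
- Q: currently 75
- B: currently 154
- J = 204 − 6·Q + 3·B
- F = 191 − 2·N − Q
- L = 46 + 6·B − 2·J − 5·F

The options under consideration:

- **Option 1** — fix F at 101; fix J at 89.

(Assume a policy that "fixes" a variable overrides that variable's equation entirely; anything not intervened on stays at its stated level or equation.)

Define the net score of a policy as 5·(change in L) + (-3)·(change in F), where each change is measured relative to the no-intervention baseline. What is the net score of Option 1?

962

Baseline:
  N = 13
  Q = 75
  B = 154
  J = 204 − 6·75 + 3·154 = 216
  F = 191 − 2·13 − 75 = 90
  L = 46 + 6·154 − 2·216 − 5·90 = 88
Option 1 (F := 101, J := 89):
  N = 13
  Q = 75
  B = 154
  J = 89
  F = 101
  L = 46 + 6·154 − 2·89 − 5·101 = 287
ΔL = 287 − 88 = 199; ΔF = 101 − 90 = 11
Score = 5·199 + (-3)·11 = 962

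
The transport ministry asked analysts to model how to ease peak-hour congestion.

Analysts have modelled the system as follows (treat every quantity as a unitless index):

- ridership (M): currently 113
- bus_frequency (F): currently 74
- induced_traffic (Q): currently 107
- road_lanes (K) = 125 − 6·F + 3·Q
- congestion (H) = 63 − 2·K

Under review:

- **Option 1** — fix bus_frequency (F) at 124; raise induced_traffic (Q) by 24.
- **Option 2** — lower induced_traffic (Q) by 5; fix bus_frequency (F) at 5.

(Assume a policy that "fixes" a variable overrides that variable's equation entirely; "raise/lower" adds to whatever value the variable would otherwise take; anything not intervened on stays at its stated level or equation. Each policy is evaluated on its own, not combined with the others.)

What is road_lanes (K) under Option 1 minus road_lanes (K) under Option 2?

Option 1 (F := 124, Q + 24):
  F = 124
  Q = 107 + 24 = 131
  K = 125 − 6·124 + 3·131 = -226
Option 2 (Q − 5, F := 5):
  F = 5
  Q = 107 − 5 = 102
  K = 125 − 6·5 + 3·102 = 401
K: -226 − 401 = -627

-627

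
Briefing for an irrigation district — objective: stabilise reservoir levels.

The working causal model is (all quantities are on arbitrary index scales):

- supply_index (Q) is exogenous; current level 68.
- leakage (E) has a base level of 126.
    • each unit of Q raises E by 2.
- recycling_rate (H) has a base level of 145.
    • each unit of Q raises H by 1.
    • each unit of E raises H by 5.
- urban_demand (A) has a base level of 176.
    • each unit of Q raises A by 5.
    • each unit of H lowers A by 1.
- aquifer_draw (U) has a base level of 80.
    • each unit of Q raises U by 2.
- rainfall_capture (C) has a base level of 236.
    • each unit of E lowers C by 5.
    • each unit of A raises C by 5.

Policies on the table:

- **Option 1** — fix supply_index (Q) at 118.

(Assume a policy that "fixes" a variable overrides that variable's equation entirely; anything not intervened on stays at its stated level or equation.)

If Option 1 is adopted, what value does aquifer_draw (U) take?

316

Option 1 (Q := 118):
  Q = 118
  U = 80 + 2·118 = 316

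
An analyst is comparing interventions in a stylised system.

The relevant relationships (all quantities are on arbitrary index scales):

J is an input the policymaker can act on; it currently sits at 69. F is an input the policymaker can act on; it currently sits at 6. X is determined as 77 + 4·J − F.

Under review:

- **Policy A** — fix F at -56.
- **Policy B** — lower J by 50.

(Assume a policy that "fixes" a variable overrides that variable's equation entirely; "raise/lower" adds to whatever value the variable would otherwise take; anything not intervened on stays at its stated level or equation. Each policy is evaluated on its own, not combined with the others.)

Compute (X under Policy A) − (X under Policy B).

Policy A (F := -56):
  J = 69
  F = -56
  X = 77 + 4·69 − (-56) = 409
Policy B (J − 50):
  J = 69 − 50 = 19
  F = 6
  X = 77 + 4·19 − 6 = 147
X: 409 − 147 = 262

262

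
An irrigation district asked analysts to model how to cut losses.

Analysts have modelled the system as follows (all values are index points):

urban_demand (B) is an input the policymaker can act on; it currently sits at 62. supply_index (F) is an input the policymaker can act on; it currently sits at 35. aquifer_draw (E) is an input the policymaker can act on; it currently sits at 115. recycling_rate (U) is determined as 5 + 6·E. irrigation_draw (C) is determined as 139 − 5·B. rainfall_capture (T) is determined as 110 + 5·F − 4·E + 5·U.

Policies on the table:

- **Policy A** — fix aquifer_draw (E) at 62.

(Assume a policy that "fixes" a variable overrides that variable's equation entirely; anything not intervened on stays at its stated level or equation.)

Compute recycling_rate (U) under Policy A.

Policy A (E := 62):
  E = 62
  U = 5 + 6·62 = 377

377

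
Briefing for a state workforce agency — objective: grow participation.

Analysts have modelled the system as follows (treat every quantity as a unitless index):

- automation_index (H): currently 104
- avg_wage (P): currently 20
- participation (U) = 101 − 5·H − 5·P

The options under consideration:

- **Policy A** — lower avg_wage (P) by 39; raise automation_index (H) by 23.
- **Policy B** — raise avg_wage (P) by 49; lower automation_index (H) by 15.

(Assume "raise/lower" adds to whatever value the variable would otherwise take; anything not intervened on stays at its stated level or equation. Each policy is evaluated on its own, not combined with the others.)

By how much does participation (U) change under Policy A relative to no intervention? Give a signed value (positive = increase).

Baseline:
  H = 104
  P = 20
  U = 101 − 5·104 − 5·20 = -519
Policy A (P − 39, H + 23):
  H = 104 + 23 = 127
  P = 20 − 39 = -19
  U = 101 − 5·127 − 5·(-19) = -439
Change in U: -439 − (-519) = 80

80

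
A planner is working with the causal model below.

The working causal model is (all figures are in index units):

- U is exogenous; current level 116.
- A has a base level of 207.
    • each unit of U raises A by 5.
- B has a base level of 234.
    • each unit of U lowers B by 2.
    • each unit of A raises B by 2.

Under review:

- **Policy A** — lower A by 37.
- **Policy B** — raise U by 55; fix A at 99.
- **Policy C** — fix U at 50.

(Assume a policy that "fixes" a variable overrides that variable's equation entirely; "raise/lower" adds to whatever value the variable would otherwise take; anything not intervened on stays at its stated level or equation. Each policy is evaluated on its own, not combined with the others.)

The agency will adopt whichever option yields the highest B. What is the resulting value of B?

Policy A (A − 37):
  U = 116
  A = 207 + 5·116 (−37 from intervention) = 750
  B = 234 − 2·116 + 2·750 = 1502
Policy B (U + 55, A := 99):
  U = 116 + 55 = 171
  A = 99
  B = 234 − 2·171 + 2·99 = 90
Policy C (U := 50):
  U = 50
  A = 207 + 5·50 = 457
  B = 234 − 2·50 + 2·457 = 1048
Comparing — Policy A: B=1502, Policy B: B=90, Policy C: B=1048. Highest is 1502 (Policy A).

1502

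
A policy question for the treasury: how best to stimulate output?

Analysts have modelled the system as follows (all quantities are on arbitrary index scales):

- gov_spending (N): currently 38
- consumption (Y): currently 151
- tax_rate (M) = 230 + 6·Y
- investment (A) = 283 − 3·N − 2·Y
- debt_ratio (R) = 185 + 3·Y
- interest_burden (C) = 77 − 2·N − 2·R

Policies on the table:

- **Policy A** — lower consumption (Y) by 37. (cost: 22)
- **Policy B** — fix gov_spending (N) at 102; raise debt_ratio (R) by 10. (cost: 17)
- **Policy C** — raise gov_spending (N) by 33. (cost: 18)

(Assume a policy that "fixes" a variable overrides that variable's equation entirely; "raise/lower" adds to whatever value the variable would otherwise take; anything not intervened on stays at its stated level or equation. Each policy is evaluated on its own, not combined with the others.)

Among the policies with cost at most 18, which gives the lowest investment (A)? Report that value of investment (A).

-325

Policy B (N := 102, R + 10):
  N = 102
  Y = 151
  A = 283 − 3·102 − 2·151 = -325
Policy C (N + 33):
  N = 38 + 33 = 71
  Y = 151
  A = 283 − 3·71 − 2·151 = -232
Comparing — Policy B: A=-325, Policy C: A=-232. Lowest is -325 (Policy B).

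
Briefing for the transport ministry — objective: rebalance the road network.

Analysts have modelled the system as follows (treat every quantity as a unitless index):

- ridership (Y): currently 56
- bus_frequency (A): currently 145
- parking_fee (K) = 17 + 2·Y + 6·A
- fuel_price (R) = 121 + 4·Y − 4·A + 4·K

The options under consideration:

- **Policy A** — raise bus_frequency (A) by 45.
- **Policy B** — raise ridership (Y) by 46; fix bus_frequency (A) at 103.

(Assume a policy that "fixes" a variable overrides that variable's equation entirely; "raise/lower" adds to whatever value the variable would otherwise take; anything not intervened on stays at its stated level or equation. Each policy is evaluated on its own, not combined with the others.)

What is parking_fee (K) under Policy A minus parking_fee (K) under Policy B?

Policy A (A + 45):
  Y = 56
  A = 145 + 45 = 190
  K = 17 + 2·56 + 6·190 = 1269
Policy B (Y + 46, A := 103):
  Y = 56 + 46 = 102
  A = 103
  K = 17 + 2·102 + 6·103 = 839
K: 1269 − 839 = 430

430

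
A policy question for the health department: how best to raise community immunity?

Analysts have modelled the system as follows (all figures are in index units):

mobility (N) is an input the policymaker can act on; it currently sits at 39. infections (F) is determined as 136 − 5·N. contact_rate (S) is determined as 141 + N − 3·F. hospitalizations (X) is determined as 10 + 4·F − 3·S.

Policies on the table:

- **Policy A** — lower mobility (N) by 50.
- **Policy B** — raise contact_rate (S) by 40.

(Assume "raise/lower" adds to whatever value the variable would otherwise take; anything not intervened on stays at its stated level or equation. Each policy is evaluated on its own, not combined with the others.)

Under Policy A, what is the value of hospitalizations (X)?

2103

Policy A (N − 50):
  N = 39 − 50 = -11
  F = 136 − 5·(-11) = 191
  S = 141 + (-11) − 3·191 = -443
  X = 10 + 4·191 − 3·(-443) = 2103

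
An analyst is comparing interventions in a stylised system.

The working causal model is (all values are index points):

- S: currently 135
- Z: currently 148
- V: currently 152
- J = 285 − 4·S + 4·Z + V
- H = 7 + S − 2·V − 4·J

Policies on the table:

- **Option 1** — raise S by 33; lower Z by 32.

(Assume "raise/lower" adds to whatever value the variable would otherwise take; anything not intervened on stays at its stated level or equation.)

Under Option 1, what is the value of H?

Option 1 (S + 33, Z − 32):
  S = 135 + 33 = 168
  Z = 148 − 32 = 116
  V = 152
  J = 285 − 4·168 + 4·116 + 152 = 229
  H = 7 + 168 − 2·152 − 4·229 = -1045

-1045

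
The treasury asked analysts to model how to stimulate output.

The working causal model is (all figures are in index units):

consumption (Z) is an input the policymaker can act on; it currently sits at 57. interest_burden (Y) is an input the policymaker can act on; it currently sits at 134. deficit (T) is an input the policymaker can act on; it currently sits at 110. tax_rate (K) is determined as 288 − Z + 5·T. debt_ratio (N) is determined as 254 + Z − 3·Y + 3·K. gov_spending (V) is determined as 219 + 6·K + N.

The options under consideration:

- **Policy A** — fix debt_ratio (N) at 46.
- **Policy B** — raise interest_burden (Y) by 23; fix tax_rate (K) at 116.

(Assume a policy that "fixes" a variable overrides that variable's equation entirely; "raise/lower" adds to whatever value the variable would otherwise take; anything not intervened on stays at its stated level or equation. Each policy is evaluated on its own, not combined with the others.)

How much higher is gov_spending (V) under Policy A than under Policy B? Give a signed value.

3848

Policy A (N := 46):
  Z = 57
  Y = 134
  T = 110
  K = 288 − 57 + 5·110 = 781
  N = 46
  V = 219 + 6·781 + 46 = 4951
Policy B (Y + 23, K := 116):
  Z = 57
  Y = 134 + 23 = 157
  T = 110
  K = 116
  N = 254 + 57 − 3·157 + 3·116 = 188
  V = 219 + 6·116 + 188 = 1103
V: 4951 − 1103 = 3848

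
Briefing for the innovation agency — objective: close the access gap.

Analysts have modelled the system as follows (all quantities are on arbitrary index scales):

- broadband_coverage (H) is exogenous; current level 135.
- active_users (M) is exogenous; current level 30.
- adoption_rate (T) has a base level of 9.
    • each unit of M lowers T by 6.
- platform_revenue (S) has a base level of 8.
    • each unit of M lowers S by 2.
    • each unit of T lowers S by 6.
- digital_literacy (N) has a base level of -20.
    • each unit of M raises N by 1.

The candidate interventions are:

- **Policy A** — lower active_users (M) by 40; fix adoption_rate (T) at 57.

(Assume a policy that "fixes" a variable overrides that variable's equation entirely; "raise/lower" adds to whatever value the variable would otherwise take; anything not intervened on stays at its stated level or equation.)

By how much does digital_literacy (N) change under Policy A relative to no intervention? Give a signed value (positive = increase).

-40

Baseline:
  M = 30
  N = -20 + 30 = 10
Policy A (M − 40, T := 57):
  M = 30 − 40 = -10
  N = -20 + (-10) = -30
Change in N: -30 − 10 = -40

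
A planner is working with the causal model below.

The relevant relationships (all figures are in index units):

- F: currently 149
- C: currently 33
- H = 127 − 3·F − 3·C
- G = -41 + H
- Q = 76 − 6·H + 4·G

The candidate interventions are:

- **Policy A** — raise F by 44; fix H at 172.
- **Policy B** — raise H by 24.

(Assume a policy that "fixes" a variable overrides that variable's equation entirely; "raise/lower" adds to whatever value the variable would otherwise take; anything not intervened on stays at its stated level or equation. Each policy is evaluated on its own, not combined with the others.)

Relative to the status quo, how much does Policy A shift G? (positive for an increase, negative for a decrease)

591

Baseline:
  F = 149
  C = 33
  H = 127 − 3·149 − 3·33 = -419
  G = -41 + (-419) = -460
Policy A (F + 44, H := 172):
  F = 149 + 44 = 193
  C = 33
  H = 172
  G = -41 + 172 = 131
Change in G: 131 − (-460) = 591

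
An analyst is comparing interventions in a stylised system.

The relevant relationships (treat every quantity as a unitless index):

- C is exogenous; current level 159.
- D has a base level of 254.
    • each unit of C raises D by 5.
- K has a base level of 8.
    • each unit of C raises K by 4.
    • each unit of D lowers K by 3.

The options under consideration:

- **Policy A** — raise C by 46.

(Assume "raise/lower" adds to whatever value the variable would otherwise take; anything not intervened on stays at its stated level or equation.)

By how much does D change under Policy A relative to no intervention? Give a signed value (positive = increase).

230

Baseline:
  C = 159
  D = 254 + 5·159 = 1049
Policy A (C + 46):
  C = 159 + 46 = 205
  D = 254 + 5·205 = 1279
Change in D: 1279 − 1049 = 230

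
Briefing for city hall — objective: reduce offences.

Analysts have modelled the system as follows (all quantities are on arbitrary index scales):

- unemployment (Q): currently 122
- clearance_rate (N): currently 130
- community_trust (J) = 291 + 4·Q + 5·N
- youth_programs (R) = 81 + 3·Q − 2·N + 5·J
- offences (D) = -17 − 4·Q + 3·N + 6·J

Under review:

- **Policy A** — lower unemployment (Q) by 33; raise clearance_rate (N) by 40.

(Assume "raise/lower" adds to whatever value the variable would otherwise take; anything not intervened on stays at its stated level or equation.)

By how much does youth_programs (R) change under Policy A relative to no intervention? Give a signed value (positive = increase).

Baseline:
  Q = 122
  N = 130
  J = 291 + 4·122 + 5·130 = 1429
  R = 81 + 3·122 − 2·130 + 5·1429 = 7332
Policy A (Q − 33, N + 40):
  Q = 122 − 33 = 89
  N = 130 + 40 = 170
  J = 291 + 4·89 + 5·170 = 1497
  R = 81 + 3·89 − 2·170 + 5·1497 = 7493
Change in R: 7493 − 7332 = 161

161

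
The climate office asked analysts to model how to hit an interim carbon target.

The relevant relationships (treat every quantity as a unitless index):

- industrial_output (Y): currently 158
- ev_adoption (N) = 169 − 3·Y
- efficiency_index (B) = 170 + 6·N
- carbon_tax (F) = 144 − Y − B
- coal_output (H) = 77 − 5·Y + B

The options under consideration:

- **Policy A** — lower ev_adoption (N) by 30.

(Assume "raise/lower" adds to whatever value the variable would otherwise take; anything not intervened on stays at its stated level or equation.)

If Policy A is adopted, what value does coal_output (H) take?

-2553

Policy A (N − 30):
  Y = 158
  N = 169 − 3·158 (−30 from intervention) = -335
  B = 170 + 6·(-335) = -1840
  H = 77 − 5·158 + (-1840) = -2553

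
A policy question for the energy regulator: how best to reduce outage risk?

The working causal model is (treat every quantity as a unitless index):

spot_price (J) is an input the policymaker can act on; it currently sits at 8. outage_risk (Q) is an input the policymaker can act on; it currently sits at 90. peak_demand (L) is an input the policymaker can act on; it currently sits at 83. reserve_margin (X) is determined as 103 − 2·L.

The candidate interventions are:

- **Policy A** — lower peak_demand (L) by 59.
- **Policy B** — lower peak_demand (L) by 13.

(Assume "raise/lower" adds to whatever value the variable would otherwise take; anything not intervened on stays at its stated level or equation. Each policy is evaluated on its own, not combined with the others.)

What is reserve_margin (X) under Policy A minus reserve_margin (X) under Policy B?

92

Policy A (L − 59):
  L = 83 − 59 = 24
  X = 103 − 2·24 = 55
Policy B (L − 13):
  L = 83 − 13 = 70
  X = 103 − 2·70 = -37
X: 55 − (-37) = 92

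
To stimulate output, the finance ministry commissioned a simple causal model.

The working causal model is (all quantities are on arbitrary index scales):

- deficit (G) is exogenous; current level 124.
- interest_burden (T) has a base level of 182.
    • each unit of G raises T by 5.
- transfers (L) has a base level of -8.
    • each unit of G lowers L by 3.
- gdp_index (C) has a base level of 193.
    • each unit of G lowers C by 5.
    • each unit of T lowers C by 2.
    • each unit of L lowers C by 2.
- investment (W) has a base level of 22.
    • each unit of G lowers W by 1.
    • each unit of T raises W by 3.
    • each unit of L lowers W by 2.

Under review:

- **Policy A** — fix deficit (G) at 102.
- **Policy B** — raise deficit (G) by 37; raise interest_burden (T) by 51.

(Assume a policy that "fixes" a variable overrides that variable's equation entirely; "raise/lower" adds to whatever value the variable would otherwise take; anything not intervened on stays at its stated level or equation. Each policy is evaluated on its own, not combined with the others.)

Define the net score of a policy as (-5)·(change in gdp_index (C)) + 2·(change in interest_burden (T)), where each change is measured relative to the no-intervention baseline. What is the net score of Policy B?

2647

Baseline:
  G = 124
  T = 182 + 5·124 = 802
  L = -8 − 3·124 = -380
  C = 193 − 5·124 − 2·802 − 2·(-380) = -1271
Policy B (G + 37, T + 51):
  G = 124 + 37 = 161
  T = 182 + 5·161 (+51 from intervention) = 1038
  L = -8 − 3·161 = -491
  C = 193 − 5·161 − 2·1038 − 2·(-491) = -1706
ΔC = -1706 − (-1271) = -435; ΔT = 1038 − 802 = 236
Score = (-5)·(-435) + 2·236 = 2647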